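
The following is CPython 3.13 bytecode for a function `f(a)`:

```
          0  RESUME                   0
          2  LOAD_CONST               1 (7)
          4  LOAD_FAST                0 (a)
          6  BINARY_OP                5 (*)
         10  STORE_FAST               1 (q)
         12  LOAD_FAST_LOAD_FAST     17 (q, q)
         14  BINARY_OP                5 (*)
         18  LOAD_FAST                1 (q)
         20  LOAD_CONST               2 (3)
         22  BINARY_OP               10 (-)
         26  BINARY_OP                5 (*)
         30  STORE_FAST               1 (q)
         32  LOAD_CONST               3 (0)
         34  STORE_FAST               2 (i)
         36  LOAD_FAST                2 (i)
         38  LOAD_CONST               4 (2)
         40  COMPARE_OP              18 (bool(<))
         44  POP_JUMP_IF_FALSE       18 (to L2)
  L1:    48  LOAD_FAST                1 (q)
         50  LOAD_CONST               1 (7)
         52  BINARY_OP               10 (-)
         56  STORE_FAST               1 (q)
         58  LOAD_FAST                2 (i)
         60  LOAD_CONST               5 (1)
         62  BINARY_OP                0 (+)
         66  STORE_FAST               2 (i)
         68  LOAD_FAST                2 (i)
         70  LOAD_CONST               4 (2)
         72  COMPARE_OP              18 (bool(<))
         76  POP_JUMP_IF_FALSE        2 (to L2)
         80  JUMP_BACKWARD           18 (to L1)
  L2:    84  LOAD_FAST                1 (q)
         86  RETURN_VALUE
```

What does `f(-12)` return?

-613886

LOAD_CONST → push 7. Stack: [7]
LOAD_FAST a → push -12. Stack: [7, -12]
BINARY_OP * → 7 * -12 = -84. Stack: [-84]
STORE_FAST q → q=-84. Stack: []
LOAD_FAST_LOAD_FAST q,q → push -84,-84. Stack: [-84, -84]
BINARY_OP * → -84 * -84 = 7056. Stack: [7056]
LOAD_FAST q → push -84. Stack: [7056, -84]
LOAD_CONST → push 3. Stack: [7056, -84, 3]
BINARY_OP - → -84 - 3 = -87. Stack: [7056, -87]
BINARY_OP * → 7056 * -87 = -613872. Stack: [-613872]
STORE_FAST q → q=-613872. Stack: []
LOAD_CONST → push 0. Stack: [0]
STORE_FAST i → i=0. Stack: []
LOAD_FAST i → push 0. Stack: [0]
LOAD_CONST → push 2. Stack: [0, 2]
COMPARE_OP bool(<) → 0 vs 2 = True. Stack: [True]
POP_JUMP_IF_FALSE → pop True; no jump. Stack: []
LOAD_FAST q → push -613872. Stack: [-613872]
LOAD_CONST → push 7. Stack: [-613872, 7]
BINARY_OP - → -613872 - 7 = -613879. Stack: [-613879]
STORE_FAST q → q=-613879. Stack: []
LOAD_FAST i → push 0. Stack: [0]
LOAD_CONST → push 1. Stack: [0, 1]
BINARY_OP + → 0 + 1 = 1. Stack: [1]
STORE_FAST i → i=1. Stack: []
LOAD_FAST i → push 1. Stack: [1]
LOAD_CONST → push 2. Stack: [1, 2]
COMPARE_OP bool(<) → 1 vs 2 = True. Stack: [True]
POP_JUMP_IF_FALSE → pop True; no jump. Stack: []
LOAD_FAST q → push -613879. Stack: [-613879]
LOAD_CONST → push 7. Stack: [-613879, 7]
BINARY_OP - → -613879 - 7 = -613886. Stack: [-613886]
STORE_FAST q → q=-613886. Stack: []
LOAD_FAST i → push 1. Stack: [1]
LOAD_CONST → push 1. Stack: [1, 1]
BINARY_OP + → 1 + 1 = 2. Stack: [2]
STORE_FAST i → i=2. Stack: []
LOAD_FAST i → push 2. Stack: [2]
LOAD_CONST → push 2. Stack: [2, 2]
COMPARE_OP bool(<) → 2 vs 2 = False. Stack: [False]
POP_JUMP_IF_FALSE → pop False; jump. Stack: []
LOAD_FAST q → push -613886. Stack: [-613886]
RETURN_VALUE → return -613886.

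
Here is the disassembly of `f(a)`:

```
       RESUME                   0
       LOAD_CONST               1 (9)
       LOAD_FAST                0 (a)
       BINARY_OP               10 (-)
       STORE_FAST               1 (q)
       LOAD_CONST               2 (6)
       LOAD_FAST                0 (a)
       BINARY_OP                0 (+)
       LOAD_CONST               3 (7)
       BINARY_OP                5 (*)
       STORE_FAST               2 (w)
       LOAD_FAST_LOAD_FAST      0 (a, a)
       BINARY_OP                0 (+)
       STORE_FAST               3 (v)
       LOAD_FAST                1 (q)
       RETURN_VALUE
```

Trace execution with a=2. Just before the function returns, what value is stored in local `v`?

4

LOAD_CONST → push 9. Stack: [9]
LOAD_FAST a → push 2. Stack: [9, 2]
BINARY_OP - → 9 - 2 = 7. Stack: [7]
STORE_FAST q → q=7. Stack: []
LOAD_CONST → push 6. Stack: [6]
LOAD_FAST a → push 2. Stack: [6, 2]
BINARY_OP + → 6 + 2 = 8. Stack: [8]
LOAD_CONST → push 7. Stack: [8, 7]
BINARY_OP * → 8 * 7 = 56. Stack: [56]
STORE_FAST w → w=56. Stack: []
LOAD_FAST_LOAD_FAST a,a → push 2,2. Stack: [2, 2]
BINARY_OP + → 2 + 2 = 4. Stack: [4]
STORE_FAST v → v=4. Stack: []
LOAD_FAST q → push 7. Stack: [7]
RETURN_VALUE → return 7.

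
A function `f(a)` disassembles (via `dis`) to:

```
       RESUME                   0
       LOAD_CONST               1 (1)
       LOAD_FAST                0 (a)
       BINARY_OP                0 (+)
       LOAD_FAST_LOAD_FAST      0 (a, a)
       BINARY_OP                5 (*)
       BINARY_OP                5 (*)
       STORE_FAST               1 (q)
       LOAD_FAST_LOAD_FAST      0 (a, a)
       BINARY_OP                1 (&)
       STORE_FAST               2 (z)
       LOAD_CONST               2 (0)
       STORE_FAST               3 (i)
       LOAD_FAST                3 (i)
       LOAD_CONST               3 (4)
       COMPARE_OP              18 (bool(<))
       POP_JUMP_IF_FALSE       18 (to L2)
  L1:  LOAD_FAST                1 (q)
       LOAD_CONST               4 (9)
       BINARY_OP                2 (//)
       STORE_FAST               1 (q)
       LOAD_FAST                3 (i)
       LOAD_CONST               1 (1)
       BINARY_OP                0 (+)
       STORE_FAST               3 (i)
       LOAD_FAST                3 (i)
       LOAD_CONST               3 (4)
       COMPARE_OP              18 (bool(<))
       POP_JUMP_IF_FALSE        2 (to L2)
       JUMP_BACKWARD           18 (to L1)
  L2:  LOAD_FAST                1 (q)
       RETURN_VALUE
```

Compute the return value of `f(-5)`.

LOAD_CONST → push 1. Stack: [1]
LOAD_FAST a → push -5. Stack: [1, -5]
BINARY_OP + → 1 + -5 = -4. Stack: [-4]
LOAD_FAST_LOAD_FAST a,a → push -5,-5. Stack: [-4, -5, -5]
BINARY_OP * → -5 * -5 = 25. Stack: [-4, 25]
BINARY_OP * → -4 * 25 = -100. Stack: [-100]
STORE_FAST q → q=-100. Stack: []
LOAD_FAST_LOAD_FAST a,a → push -5,-5. Stack: [-5, -5]
BINARY_OP & → -5 & -5 = -5. Stack: [-5]
STORE_FAST z → z=-5. Stack: []
LOAD_CONST → push 0. Stack: [0]
STORE_FAST i → i=0. Stack: []
LOAD_FAST i → push 0. Stack: [0]
LOAD_CONST → push 4. Stack: [0, 4]
COMPARE_OP bool(<) → 0 vs 4 = True. Stack: [True]
POP_JUMP_IF_FALSE → pop True; no jump. Stack: []
LOAD_FAST q → push -100. Stack: [-100]
LOAD_CONST → push 9. Stack: [-100, 9]
BINARY_OP // → -100 // 9 = -12. Stack: [-12]
STORE_FAST q → q=-12. Stack: []
LOAD_FAST i → push 0. Stack: [0]
LOAD_CONST → push 1. Stack: [0, 1]
BINARY_OP + → 0 + 1 = 1. Stack: [1]
STORE_FAST i → i=1. Stack: []
LOAD_FAST i → push 1. Stack: [1]
LOAD_CONST → push 4. Stack: [1, 4]
COMPARE_OP bool(<) → 1 vs 4 = True. Stack: [True]
POP_JUMP_IF_FALSE → pop True; no jump. Stack: []
LOAD_FAST q → push -12. Stack: [-12]
LOAD_CONST → push 9. Stack: [-12, 9]
BINARY_OP // → -12 // 9 = -2. Stack: [-2]
STORE_FAST q → q=-2. Stack: []
LOAD_FAST i → push 1. Stack: [1]
LOAD_CONST → push 1. Stack: [1, 1]
BINARY_OP + → 1 + 1 = 2. Stack: [2]
STORE_FAST i → i=2. Stack: []
LOAD_FAST i → push 2. Stack: [2]
LOAD_CONST → push 4. Stack: [2, 4]
COMPARE_OP bool(<) → 2 vs 4 = True. Stack: [True]
POP_JUMP_IF_FALSE → pop True; no jump. Stack: []
LOAD_FAST q → push -2. Stack: [-2]
LOAD_CONST → push 9. Stack: [-2, 9]
BINARY_OP // → -2 // 9 = -1. Stack: [-1]
STORE_FAST q → q=-1. Stack: []
LOAD_FAST i → push 2. Stack: [2]
LOAD_CONST → push 1. Stack: [2, 1]
BINARY_OP + → 2 + 1 = 3. Stack: [3]
STORE_FAST i → i=3. Stack: []
LOAD_FAST i → push 3. Stack: [3]
LOAD_CONST → push 4. Stack: [3, 4]
COMPARE_OP bool(<) → 3 vs 4 = True. Stack: [True]
POP_JUMP_IF_FALSE → pop True; no jump. Stack: []
LOAD_FAST q → push -1. Stack: [-1]
LOAD_CONST → push 9. Stack: [-1, 9]
BINARY_OP // → -1 // 9 = -1. Stack: [-1]
STORE_FAST q → q=-1. Stack: []
LOAD_FAST i → push 3. Stack: [3]
LOAD_CONST → push 1. Stack: [3, 1]
BINARY_OP + → 3 + 1 = 4. Stack: [4]
STORE_FAST i → i=4. Stack: []
LOAD_FAST i → push 4. Stack: [4]
LOAD_CONST → push 4. Stack: [4, 4]
COMPARE_OP bool(<) → 4 vs 4 = False. Stack: [False]
POP_JUMP_IF_FALSE → pop False; jump. Stack: []
LOAD_FAST q → push -1. Stack: [-1]
RETURN_VALUE → return -1.

-1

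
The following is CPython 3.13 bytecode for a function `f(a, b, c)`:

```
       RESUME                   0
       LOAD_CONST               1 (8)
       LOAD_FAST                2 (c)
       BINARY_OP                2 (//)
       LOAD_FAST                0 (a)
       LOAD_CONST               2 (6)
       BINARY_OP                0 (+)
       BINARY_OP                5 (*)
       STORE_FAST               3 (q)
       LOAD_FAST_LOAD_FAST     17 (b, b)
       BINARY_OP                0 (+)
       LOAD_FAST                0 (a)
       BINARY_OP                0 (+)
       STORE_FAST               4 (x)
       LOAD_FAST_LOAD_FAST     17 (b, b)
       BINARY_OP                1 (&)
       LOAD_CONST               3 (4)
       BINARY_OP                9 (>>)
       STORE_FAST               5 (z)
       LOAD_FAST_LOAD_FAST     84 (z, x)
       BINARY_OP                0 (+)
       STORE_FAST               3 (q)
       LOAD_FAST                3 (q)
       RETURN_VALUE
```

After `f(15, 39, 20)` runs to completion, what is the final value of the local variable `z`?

LOAD_CONST → push 8. Stack: [8]
LOAD_FAST c → push 20. Stack: [8, 20]
BINARY_OP // → 8 // 20 = 0. Stack: [0]
LOAD_FAST a → push 15. Stack: [0, 15]
LOAD_CONST → push 6. Stack: [0, 15, 6]
BINARY_OP + → 15 + 6 = 21. Stack: [0, 21]
BINARY_OP * → 0 * 21 = 0. Stack: [0]
STORE_FAST q → q=0. Stack: []
LOAD_FAST_LOAD_FAST b,b → push 39,39. Stack: [39, 39]
BINARY_OP + → 39 + 39 = 78. Stack: [78]
LOAD_FAST a → push 15. Stack: [78, 15]
BINARY_OP + → 78 + 15 = 93. Stack: [93]
STORE_FAST x → x=93. Stack: []
LOAD_FAST_LOAD_FAST b,b → push 39,39. Stack: [39, 39]
BINARY_OP & → 39 & 39 = 39. Stack: [39]
LOAD_CONST → push 4. Stack: [39, 4]
BINARY_OP >> → 39 >> 4 = 2. Stack: [2]
STORE_FAST z → z=2. Stack: []
LOAD_FAST_LOAD_FAST z,x → push 2,93. Stack: [2, 93]
BINARY_OP + → 2 + 93 = 95. Stack: [95]
STORE_FAST q → q=95. Stack: []
LOAD_FAST q → push 95. Stack: [95]
RETURN_VALUE → return 95.

2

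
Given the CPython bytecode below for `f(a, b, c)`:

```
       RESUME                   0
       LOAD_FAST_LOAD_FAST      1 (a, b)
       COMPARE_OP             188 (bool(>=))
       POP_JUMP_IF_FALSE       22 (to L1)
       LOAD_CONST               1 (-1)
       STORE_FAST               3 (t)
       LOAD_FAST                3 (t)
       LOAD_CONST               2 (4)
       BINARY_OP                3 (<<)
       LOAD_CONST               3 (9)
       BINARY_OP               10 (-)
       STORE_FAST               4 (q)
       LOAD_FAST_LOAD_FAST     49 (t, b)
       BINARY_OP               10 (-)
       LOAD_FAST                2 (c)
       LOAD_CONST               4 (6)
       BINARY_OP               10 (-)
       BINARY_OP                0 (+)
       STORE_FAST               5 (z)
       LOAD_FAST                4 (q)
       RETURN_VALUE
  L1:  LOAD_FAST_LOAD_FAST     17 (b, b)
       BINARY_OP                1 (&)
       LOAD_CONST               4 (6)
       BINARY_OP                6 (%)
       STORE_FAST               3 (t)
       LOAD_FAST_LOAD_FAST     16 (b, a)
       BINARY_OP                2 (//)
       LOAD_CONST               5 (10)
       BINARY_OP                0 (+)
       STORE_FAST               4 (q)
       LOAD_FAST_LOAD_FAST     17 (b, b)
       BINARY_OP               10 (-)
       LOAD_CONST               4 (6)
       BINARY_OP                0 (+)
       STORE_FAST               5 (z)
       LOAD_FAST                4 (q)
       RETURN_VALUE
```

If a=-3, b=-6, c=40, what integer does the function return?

-25

LOAD_FAST_LOAD_FAST a,b → push -3,-6. Stack: [-3, -6]
COMPARE_OP bool(>=) → -3 vs -6 = True. Stack: [True]
POP_JUMP_IF_FALSE → pop True; no jump. Stack: []
LOAD_CONST → push -1. Stack: [-1]
STORE_FAST t → t=-1. Stack: []
LOAD_FAST t → push -1. Stack: [-1]
LOAD_CONST → push 4. Stack: [-1, 4]
BINARY_OP << → -1 << 4 = -16. Stack: [-16]
LOAD_CONST → push 9. Stack: [-16, 9]
BINARY_OP - → -16 - 9 = -25. Stack: [-25]
STORE_FAST q → q=-25. Stack: []
LOAD_FAST_LOAD_FAST t,b → push -1,-6. Stack: [-1, -6]
BINARY_OP - → -1 - -6 = 5. Stack: [5]
LOAD_FAST c → push 40. Stack: [5, 40]
LOAD_CONST → push 6. Stack: [5, 40, 6]
BINARY_OP - → 40 - 6 = 34. Stack: [5, 34]
BINARY_OP + → 5 + 34 = 39. Stack: [39]
STORE_FAST z → z=39. Stack: []
LOAD_FAST q → push -25. Stack: [-25]
RETURN_VALUE → return -25.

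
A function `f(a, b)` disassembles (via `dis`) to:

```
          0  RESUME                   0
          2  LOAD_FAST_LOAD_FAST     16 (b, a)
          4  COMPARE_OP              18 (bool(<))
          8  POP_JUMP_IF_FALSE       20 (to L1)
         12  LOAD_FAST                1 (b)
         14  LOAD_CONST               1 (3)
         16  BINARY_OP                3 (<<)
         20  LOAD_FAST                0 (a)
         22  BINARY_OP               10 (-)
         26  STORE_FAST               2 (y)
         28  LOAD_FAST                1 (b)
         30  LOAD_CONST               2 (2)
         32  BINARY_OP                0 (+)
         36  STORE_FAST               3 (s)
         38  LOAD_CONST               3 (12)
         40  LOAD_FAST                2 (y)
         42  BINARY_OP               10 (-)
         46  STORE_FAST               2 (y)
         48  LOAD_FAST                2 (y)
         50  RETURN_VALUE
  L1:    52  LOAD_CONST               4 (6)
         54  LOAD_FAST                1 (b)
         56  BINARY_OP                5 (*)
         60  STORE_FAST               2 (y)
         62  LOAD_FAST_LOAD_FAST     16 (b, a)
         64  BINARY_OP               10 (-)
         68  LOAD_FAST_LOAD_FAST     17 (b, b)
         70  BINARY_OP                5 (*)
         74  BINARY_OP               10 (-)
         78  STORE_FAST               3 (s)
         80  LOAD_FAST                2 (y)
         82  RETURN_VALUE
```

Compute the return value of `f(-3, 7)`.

42

LOAD_FAST_LOAD_FAST b,a → push 7,-3. Stack: [7, -3]
COMPARE_OP bool(<) → 7 vs -3 = False. Stack: [False]
POP_JUMP_IF_FALSE → pop False; jump. Stack: []
LOAD_CONST → push 6. Stack: [6]
LOAD_FAST b → push 7. Stack: [6, 7]
BINARY_OP * → 6 * 7 = 42. Stack: [42]
STORE_FAST y → y=42. Stack: []
LOAD_FAST_LOAD_FAST b,a → push 7,-3. Stack: [7, -3]
BINARY_OP - → 7 - -3 = 10. Stack: [10]
LOAD_FAST_LOAD_FAST b,b → push 7,7. Stack: [10, 7, 7]
BINARY_OP * → 7 * 7 = 49. Stack: [10, 49]
BINARY_OP - → 10 - 49 = -39. Stack: [-39]
STORE_FAST s → s=-39. Stack: []
LOAD_FAST y → push 42. Stack: [42]
RETURN_VALUE → return 42.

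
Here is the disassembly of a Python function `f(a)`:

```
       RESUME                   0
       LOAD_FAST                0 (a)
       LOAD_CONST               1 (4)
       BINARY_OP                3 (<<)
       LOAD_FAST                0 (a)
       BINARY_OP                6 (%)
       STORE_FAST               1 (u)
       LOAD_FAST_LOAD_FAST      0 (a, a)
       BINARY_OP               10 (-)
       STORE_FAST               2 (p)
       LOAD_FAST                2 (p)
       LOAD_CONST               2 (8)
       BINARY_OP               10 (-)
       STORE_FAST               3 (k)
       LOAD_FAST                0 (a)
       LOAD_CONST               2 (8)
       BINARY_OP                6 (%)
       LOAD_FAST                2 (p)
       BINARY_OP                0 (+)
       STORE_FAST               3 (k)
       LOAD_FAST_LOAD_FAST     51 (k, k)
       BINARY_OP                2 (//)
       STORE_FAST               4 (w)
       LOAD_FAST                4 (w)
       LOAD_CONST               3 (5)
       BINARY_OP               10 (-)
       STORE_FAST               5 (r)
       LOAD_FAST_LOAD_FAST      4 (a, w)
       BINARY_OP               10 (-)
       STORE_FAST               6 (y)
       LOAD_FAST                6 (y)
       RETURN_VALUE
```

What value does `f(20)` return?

19

LOAD_FAST a → push 20. Stack: [20]
LOAD_CONST → push 4. Stack: [20, 4]
BINARY_OP << → 20 << 4 = 320. Stack: [320]
LOAD_FAST a → push 20. Stack: [320, 20]
BINARY_OP % → 320 % 20 = 0. Stack: [0]
STORE_FAST u → u=0. Stack: []
LOAD_FAST_LOAD_FAST a,a → push 20,20. Stack: [20, 20]
BINARY_OP - → 20 - 20 = 0. Stack: [0]
STORE_FAST p → p=0. Stack: []
LOAD_FAST p → push 0. Stack: [0]
LOAD_CONST → push 8. Stack: [0, 8]
BINARY_OP - → 0 - 8 = -8. Stack: [-8]
STORE_FAST k → k=-8. Stack: []
LOAD_FAST a → push 20. Stack: [20]
LOAD_CONST → push 8. Stack: [20, 8]
BINARY_OP % → 20 % 8 = 4. Stack: [4]
LOAD_FAST p → push 0. Stack: [4, 0]
BINARY_OP + → 4 + 0 = 4. Stack: [4]
STORE_FAST k → k=4. Stack: []
LOAD_FAST_LOAD_FAST k,k → push 4,4. Stack: [4, 4]
BINARY_OP // → 4 // 4 = 1. Stack: [1]
STORE_FAST w → w=1. Stack: []
LOAD_FAST w → push 1. Stack: [1]
LOAD_CONST → push 5. Stack: [1, 5]
BINARY_OP - → 1 - 5 = -4. Stack: [-4]
STORE_FAST r → r=-4. Stack: []
LOAD_FAST_LOAD_FAST a,w → push 20,1. Stack: [20, 1]
BINARY_OP - → 20 - 1 = 19. Stack: [19]
STORE_FAST y → y=19. Stack: []
LOAD_FAST y → push 19. Stack: [19]
RETURN_VALUE → return 19.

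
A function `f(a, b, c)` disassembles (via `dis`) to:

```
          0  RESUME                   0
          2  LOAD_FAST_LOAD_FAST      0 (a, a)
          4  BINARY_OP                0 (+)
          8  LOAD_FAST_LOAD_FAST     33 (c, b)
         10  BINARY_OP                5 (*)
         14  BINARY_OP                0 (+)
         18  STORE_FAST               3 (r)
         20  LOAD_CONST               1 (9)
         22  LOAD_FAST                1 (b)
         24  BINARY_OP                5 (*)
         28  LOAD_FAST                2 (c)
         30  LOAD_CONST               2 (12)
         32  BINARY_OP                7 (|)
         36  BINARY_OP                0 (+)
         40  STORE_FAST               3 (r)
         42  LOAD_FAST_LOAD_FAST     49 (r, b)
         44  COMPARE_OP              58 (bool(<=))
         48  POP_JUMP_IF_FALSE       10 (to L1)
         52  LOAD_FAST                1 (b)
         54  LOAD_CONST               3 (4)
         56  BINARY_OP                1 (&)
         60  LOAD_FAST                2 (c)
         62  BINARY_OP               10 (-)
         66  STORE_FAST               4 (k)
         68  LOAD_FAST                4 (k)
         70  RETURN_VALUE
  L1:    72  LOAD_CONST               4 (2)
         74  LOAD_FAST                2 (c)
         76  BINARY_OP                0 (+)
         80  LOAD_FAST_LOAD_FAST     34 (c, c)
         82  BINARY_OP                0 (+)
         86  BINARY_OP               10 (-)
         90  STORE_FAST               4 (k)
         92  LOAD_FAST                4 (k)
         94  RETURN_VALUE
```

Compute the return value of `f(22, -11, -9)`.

LOAD_FAST_LOAD_FAST a,a → push 22,22. Stack: [22, 22]
BINARY_OP + → 22 + 22 = 44. Stack: [44]
LOAD_FAST_LOAD_FAST c,b → push -9,-11. Stack: [44, -9, -11]
BINARY_OP * → -9 * -11 = 99. Stack: [44, 99]
BINARY_OP + → 44 + 99 = 143. Stack: [143]
STORE_FAST r → r=143. Stack: []
LOAD_CONST → push 9. Stack: [9]
LOAD_FAST b → push -11. Stack: [9, -11]
BINARY_OP * → 9 * -11 = -99. Stack: [-99]
LOAD_FAST c → push -9. Stack: [-99, -9]
LOAD_CONST → push 12. Stack: [-99, -9, 12]
BINARY_OP | → -9 | 12 = -1. Stack: [-99, -1]
BINARY_OP + → -99 + -1 = -100. Stack: [-100]
STORE_FAST r → r=-100. Stack: []
LOAD_FAST_LOAD_FAST r,b → push -100,-11. Stack: [-100, -11]
COMPARE_OP bool(<=) → -100 vs -11 = True. Stack: [True]
POP_JUMP_IF_FALSE → pop True; no jump. Stack: []
LOAD_FAST b → push -11. Stack: [-11]
LOAD_CONST → push 4. Stack: [-11, 4]
BINARY_OP & → -11 & 4 = 4. Stack: [4]
LOAD_FAST c → push -9. Stack: [4, -9]
BINARY_OP - → 4 - -9 = 13. Stack: [13]
STORE_FAST k → k=13. Stack: []
LOAD_FAST k → push 13. Stack: [13]
RETURN_VALUE → return 13.

13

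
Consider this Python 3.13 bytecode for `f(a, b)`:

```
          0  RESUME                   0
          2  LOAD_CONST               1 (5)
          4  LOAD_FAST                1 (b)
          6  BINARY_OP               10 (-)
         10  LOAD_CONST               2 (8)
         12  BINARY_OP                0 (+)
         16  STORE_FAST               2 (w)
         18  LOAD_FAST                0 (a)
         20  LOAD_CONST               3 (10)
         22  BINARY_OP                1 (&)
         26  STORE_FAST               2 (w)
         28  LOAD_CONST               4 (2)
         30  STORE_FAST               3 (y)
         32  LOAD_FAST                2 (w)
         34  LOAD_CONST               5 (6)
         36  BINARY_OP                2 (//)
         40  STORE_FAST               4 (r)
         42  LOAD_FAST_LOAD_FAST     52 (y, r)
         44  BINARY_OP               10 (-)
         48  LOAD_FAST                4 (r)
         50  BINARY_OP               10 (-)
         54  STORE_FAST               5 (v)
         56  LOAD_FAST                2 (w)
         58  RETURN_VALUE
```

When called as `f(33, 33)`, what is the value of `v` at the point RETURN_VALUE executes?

LOAD_CONST → push 5. Stack: [5]
LOAD_FAST b → push 33. Stack: [5, 33]
BINARY_OP - → 5 - 33 = -28. Stack: [-28]
LOAD_CONST → push 8. Stack: [-28, 8]
BINARY_OP + → -28 + 8 = -20. Stack: [-20]
STORE_FAST w → w=-20. Stack: []
LOAD_FAST a → push 33. Stack: [33]
LOAD_CONST → push 10. Stack: [33, 10]
BINARY_OP & → 33 & 10 = 0. Stack: [0]
STORE_FAST w → w=0. Stack: []
LOAD_CONST → push 2. Stack: [2]
STORE_FAST y → y=2. Stack: []
LOAD_FAST w → push 0. Stack: [0]
LOAD_CONST → push 6. Stack: [0, 6]
BINARY_OP // → 0 // 6 = 0. Stack: [0]
STORE_FAST r → r=0. Stack: []
LOAD_FAST_LOAD_FAST y,r → push 2,0. Stack: [2, 0]
BINARY_OP - → 2 - 0 = 2. Stack: [2]
LOAD_FAST r → push 0. Stack: [2, 0]
BINARY_OP - → 2 - 0 = 2. Stack: [2]
STORE_FAST v → v=2. Stack: []
LOAD_FAST w → push 0. Stack: [0]
RETURN_VALUE → return 0.

2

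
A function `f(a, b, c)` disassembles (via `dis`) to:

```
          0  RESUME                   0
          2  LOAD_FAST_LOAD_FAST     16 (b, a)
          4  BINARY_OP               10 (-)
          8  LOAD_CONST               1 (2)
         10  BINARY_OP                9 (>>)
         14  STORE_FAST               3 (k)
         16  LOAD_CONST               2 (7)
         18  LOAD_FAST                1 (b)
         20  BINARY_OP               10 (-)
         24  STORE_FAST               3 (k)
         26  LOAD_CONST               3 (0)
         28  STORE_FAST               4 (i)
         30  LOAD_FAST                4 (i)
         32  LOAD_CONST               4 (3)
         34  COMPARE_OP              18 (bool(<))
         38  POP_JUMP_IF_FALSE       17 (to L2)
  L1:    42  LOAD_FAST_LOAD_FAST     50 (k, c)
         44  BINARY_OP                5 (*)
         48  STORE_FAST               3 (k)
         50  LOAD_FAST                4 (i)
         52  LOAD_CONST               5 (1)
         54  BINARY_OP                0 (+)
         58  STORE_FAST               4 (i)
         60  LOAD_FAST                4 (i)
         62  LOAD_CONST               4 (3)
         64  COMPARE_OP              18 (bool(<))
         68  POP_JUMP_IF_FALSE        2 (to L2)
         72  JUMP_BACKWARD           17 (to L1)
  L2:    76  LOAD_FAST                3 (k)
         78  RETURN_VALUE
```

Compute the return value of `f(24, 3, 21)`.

37044

LOAD_FAST_LOAD_FAST b,a → push 3,24. Stack: [3, 24]
BINARY_OP - → 3 - 24 = -21. Stack: [-21]
LOAD_CONST → push 2. Stack: [-21, 2]
BINARY_OP >> → -21 >> 2 = -6. Stack: [-6]
STORE_FAST k → k=-6. Stack: []
LOAD_CONST → push 7. Stack: [7]
LOAD_FAST b → push 3. Stack: [7, 3]
BINARY_OP - → 7 - 3 = 4. Stack: [4]
STORE_FAST k → k=4. Stack: []
LOAD_CONST → push 0. Stack: [0]
STORE_FAST i → i=0. Stack: []
LOAD_FAST i → push 0. Stack: [0]
LOAD_CONST → push 3. Stack: [0, 3]
COMPARE_OP bool(<) → 0 vs 3 = True. Stack: [True]
POP_JUMP_IF_FALSE → pop True; no jump. Stack: []
LOAD_FAST_LOAD_FAST k,c → push 4,21. Stack: [4, 21]
BINARY_OP * → 4 * 21 = 84. Stack: [84]
STORE_FAST k → k=84. Stack: []
LOAD_FAST i → push 0. Stack: [0]
LOAD_CONST → push 1. Stack: [0, 1]
BINARY_OP + → 0 + 1 = 1. Stack: [1]
STORE_FAST i → i=1. Stack: []
LOAD_FAST i → push 1. Stack: [1]
LOAD_CONST → push 3. Stack: [1, 3]
COMPARE_OP bool(<) → 1 vs 3 = True. Stack: [True]
POP_JUMP_IF_FALSE → pop True; no jump. Stack: []
LOAD_FAST_LOAD_FAST k,c → push 84,21. Stack: [84, 21]
BINARY_OP * → 84 * 21 = 1764. Stack: [1764]
STORE_FAST k → k=1764. Stack: []
LOAD_FAST i → push 1. Stack: [1]
LOAD_CONST → push 1. Stack: [1, 1]
BINARY_OP + → 1 + 1 = 2. Stack: [2]
STORE_FAST i → i=2. Stack: []
LOAD_FAST i → push 2. Stack: [2]
LOAD_CONST → push 3. Stack: [2, 3]
COMPARE_OP bool(<) → 2 vs 3 = True. Stack: [True]
POP_JUMP_IF_FALSE → pop True; no jump. Stack: []
LOAD_FAST_LOAD_FAST k,c → push 1764,21. Stack: [1764, 21]
BINARY_OP * → 1764 * 21 = 37044. Stack: [37044]
STORE_FAST k → k=37044. Stack: []
LOAD_FAST i → push 2. Stack: [2]
LOAD_CONST → push 1. Stack: [2, 1]
BINARY_OP + → 2 + 1 = 3. Stack: [3]
STORE_FAST i → i=3. Stack: []
LOAD_FAST i → push 3. Stack: [3]
LOAD_CONST → push 3. Stack: [3, 3]
COMPARE_OP bool(<) → 3 vs 3 = False. Stack: [False]
POP_JUMP_IF_FALSE → pop False; jump. Stack: []
LOAD_FAST k → push 37044. Stack: [37044]
RETURN_VALUE → return 37044.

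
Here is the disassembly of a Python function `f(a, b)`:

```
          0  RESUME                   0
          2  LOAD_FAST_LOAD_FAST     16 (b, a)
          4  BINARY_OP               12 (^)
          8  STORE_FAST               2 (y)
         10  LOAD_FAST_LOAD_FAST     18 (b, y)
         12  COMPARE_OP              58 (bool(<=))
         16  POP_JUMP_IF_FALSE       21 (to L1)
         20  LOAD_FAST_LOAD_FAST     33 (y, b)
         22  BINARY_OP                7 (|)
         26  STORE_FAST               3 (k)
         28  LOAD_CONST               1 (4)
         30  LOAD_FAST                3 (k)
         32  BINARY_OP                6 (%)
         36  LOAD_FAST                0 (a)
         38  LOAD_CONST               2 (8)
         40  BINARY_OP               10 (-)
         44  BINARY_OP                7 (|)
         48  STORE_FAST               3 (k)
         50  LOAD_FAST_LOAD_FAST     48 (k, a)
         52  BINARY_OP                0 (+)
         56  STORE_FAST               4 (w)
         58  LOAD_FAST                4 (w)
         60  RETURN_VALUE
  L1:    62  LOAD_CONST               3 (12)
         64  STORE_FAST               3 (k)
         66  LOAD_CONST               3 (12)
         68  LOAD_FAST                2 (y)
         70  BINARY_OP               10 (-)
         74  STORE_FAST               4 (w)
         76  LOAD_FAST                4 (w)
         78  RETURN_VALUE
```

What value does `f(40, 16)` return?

76

LOAD_FAST_LOAD_FAST b,a → push 16,40. Stack: [16, 40]
BINARY_OP ^ → 16 ^ 40 = 56. Stack: [56]
STORE_FAST y → y=56. Stack: []
LOAD_FAST_LOAD_FAST b,y → push 16,56. Stack: [16, 56]
COMPARE_OP bool(<=) → 16 vs 56 = True. Stack: [True]
POP_JUMP_IF_FALSE → pop True; no jump. Stack: []
LOAD_FAST_LOAD_FAST y,b → push 56,16. Stack: [56, 16]
BINARY_OP | → 56 | 16 = 56. Stack: [56]
STORE_FAST k → k=56. Stack: []
LOAD_CONST → push 4. Stack: [4]
LOAD_FAST k → push 56. Stack: [4, 56]
BINARY_OP % → 4 % 56 = 4. Stack: [4]
LOAD_FAST a → push 40. Stack: [4, 40]
LOAD_CONST → push 8. Stack: [4, 40, 8]
BINARY_OP - → 40 - 8 = 32. Stack: [4, 32]
BINARY_OP | → 4 | 32 = 36. Stack: [36]
STORE_FAST k → k=36. Stack: []
LOAD_FAST_LOAD_FAST k,a → push 36,40. Stack: [36, 40]
BINARY_OP + → 36 + 40 = 76. Stack: [76]
STORE_FAST w → w=76. Stack: []
LOAD_FAST w → push 76. Stack: [76]
RETURN_VALUE → return 76.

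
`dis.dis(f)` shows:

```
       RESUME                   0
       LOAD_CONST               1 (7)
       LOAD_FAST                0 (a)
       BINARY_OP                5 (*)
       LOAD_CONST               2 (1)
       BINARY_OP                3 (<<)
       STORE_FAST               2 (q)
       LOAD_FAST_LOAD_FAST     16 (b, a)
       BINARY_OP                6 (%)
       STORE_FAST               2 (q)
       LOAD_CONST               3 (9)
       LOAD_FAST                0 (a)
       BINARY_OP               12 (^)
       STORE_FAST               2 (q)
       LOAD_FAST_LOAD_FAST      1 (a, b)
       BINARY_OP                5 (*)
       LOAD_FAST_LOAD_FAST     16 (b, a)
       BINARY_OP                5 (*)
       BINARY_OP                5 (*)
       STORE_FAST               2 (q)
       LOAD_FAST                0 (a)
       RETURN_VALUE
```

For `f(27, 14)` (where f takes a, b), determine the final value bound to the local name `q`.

142884

LOAD_CONST → push 7. Stack: [7]
LOAD_FAST a → push 27. Stack: [7, 27]
BINARY_OP * → 7 * 27 = 189. Stack: [189]
LOAD_CONST → push 1. Stack: [189, 1]
BINARY_OP << → 189 << 1 = 378. Stack: [378]
STORE_FAST q → q=378. Stack: []
LOAD_FAST_LOAD_FAST b,a → push 14,27. Stack: [14, 27]
BINARY_OP % → 14 % 27 = 14. Stack: [14]
STORE_FAST q → q=14. Stack: []
LOAD_CONST → push 9. Stack: [9]
LOAD_FAST a → push 27. Stack: [9, 27]
BINARY_OP ^ → 9 ^ 27 = 18. Stack: [18]
STORE_FAST q → q=18. Stack: []
LOAD_FAST_LOAD_FAST a,b → push 27,14. Stack: [27, 14]
BINARY_OP * → 27 * 14 = 378. Stack: [378]
LOAD_FAST_LOAD_FAST b,a → push 14,27. Stack: [378, 14, 27]
BINARY_OP * → 14 * 27 = 378. Stack: [378, 378]
BINARY_OP * → 378 * 378 = 142884. Stack: [142884]
STORE_FAST q → q=142884. Stack: []
LOAD_FAST a → push 27. Stack: [27]
RETURN_VALUE → return 27.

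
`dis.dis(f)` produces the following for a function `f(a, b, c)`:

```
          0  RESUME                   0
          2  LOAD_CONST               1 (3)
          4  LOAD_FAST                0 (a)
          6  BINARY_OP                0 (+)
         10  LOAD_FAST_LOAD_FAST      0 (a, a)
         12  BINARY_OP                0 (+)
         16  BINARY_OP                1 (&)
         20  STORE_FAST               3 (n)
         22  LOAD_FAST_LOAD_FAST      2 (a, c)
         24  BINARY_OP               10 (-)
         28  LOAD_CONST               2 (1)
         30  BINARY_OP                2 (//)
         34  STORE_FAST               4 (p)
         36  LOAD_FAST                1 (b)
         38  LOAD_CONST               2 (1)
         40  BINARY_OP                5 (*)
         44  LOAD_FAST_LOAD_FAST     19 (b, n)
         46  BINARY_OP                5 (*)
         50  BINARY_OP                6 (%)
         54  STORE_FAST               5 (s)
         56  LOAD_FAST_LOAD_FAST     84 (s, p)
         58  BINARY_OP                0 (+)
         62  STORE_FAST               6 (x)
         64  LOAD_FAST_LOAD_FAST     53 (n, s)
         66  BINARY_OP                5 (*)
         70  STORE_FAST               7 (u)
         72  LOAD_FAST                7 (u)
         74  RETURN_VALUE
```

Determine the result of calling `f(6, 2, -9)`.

16

LOAD_CONST → push 3. Stack: [3]
LOAD_FAST a → push 6. Stack: [3, 6]
BINARY_OP + → 3 + 6 = 9. Stack: [9]
LOAD_FAST_LOAD_FAST a,a → push 6,6. Stack: [9, 6, 6]
BINARY_OP + → 6 + 6 = 12. Stack: [9, 12]
BINARY_OP & → 9 & 12 = 8. Stack: [8]
STORE_FAST n → n=8. Stack: []
LOAD_FAST_LOAD_FAST a,c → push 6,-9. Stack: [6, -9]
BINARY_OP - → 6 - -9 = 15. Stack: [15]
LOAD_CONST → push 1. Stack: [15, 1]
BINARY_OP // → 15 // 1 = 15. Stack: [15]
STORE_FAST p → p=15. Stack: []
LOAD_FAST b → push 2. Stack: [2]
LOAD_CONST → push 1. Stack: [2, 1]
BINARY_OP * → 2 * 1 = 2. Stack: [2]
LOAD_FAST_LOAD_FAST b,n → push 2,8. Stack: [2, 2, 8]
BINARY_OP * → 2 * 8 = 16. Stack: [2, 16]
BINARY_OP % → 2 % 16 = 2. Stack: [2]
STORE_FAST s → s=2. Stack: []
LOAD_FAST_LOAD_FAST s,p → push 2,15. Stack: [2, 15]
BINARY_OP + → 2 + 15 = 17. Stack: [17]
STORE_FAST x → x=17. Stack: []
LOAD_FAST_LOAD_FAST n,s → push 8,2. Stack: [8, 2]
BINARY_OP * → 8 * 2 = 16. Stack: [16]
STORE_FAST u → u=16. Stack: []
LOAD_FAST u → push 16. Stack: [16]
RETURN_VALUE → return 16.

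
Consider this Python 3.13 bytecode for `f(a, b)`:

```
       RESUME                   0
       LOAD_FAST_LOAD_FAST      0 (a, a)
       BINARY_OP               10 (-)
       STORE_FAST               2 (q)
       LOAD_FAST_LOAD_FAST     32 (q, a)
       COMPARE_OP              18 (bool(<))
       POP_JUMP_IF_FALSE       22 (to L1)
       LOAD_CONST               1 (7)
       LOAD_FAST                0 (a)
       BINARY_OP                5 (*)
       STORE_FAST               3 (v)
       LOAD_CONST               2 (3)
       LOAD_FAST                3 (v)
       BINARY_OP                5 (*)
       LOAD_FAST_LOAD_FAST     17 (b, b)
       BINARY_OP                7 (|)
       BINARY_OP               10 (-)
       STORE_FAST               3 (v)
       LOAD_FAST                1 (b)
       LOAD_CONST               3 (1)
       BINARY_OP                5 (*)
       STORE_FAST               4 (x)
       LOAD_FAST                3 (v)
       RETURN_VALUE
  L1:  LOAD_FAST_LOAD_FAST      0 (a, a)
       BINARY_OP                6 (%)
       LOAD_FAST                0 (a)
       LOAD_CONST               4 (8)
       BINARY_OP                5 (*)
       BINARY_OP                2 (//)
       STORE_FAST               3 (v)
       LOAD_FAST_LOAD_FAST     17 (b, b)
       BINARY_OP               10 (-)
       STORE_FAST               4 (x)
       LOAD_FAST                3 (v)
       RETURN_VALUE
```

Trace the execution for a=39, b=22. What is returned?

797

LOAD_FAST_LOAD_FAST a,a → push 39,39. Stack: [39, 39]
BINARY_OP - → 39 - 39 = 0. Stack: [0]
STORE_FAST q → q=0. Stack: []
LOAD_FAST_LOAD_FAST q,a → push 0,39. Stack: [0, 39]
COMPARE_OP bool(<) → 0 vs 39 = True. Stack: [True]
POP_JUMP_IF_FALSE → pop True; no jump. Stack: []
LOAD_CONST → push 7. Stack: [7]
LOAD_FAST a → push 39. Stack: [7, 39]
BINARY_OP * → 7 * 39 = 273. Stack: [273]
STORE_FAST v → v=273. Stack: []
LOAD_CONST → push 3. Stack: [3]
LOAD_FAST v → push 273. Stack: [3, 273]
BINARY_OP * → 3 * 273 = 819. Stack: [819]
LOAD_FAST_LOAD_FAST b,b → push 22,22. Stack: [819, 22, 22]
BINARY_OP | → 22 | 22 = 22. Stack: [819, 22]
BINARY_OP - → 819 - 22 = 797. Stack: [797]
STORE_FAST v → v=797. Stack: []
LOAD_FAST b → push 22. Stack: [22]
LOAD_CONST → push 1. Stack: [22, 1]
BINARY_OP * → 22 * 1 = 22. Stack: [22]
STORE_FAST x → x=22. Stack: []
LOAD_FAST v → push 797. Stack: [797]
RETURN_VALUE → return 797.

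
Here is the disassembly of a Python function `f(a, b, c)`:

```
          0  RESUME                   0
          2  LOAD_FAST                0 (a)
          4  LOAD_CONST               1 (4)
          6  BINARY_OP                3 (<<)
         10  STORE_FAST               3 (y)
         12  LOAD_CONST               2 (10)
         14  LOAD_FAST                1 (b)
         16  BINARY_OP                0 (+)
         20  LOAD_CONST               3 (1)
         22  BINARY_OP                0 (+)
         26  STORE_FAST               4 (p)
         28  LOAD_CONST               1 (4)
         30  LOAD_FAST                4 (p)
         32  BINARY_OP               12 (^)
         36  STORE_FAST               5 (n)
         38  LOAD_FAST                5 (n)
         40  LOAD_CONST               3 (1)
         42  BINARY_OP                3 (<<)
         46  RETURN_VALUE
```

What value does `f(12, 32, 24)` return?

LOAD_FAST a → push 12. Stack: [12]
LOAD_CONST → push 4. Stack: [12, 4]
BINARY_OP << → 12 << 4 = 192. Stack: [192]
STORE_FAST y → y=192. Stack: []
LOAD_CONST → push 10. Stack: [10]
LOAD_FAST b → push 32. Stack: [10, 32]
BINARY_OP + → 10 + 32 = 42. Stack: [42]
LOAD_CONST → push 1. Stack: [42, 1]
BINARY_OP + → 42 + 1 = 43. Stack: [43]
STORE_FAST p → p=43. Stack: []
LOAD_CONST → push 4. Stack: [4]
LOAD_FAST p → push 43. Stack: [4, 43]
BINARY_OP ^ → 4 ^ 43 = 47. Stack: [47]
STORE_FAST n → n=47. Stack: []
LOAD_FAST n → push 47. Stack: [47]
LOAD_CONST → push 1. Stack: [47, 1]
BINARY_OP << → 47 << 1 = 94. Stack: [94]
RETURN_VALUE → return 94.

94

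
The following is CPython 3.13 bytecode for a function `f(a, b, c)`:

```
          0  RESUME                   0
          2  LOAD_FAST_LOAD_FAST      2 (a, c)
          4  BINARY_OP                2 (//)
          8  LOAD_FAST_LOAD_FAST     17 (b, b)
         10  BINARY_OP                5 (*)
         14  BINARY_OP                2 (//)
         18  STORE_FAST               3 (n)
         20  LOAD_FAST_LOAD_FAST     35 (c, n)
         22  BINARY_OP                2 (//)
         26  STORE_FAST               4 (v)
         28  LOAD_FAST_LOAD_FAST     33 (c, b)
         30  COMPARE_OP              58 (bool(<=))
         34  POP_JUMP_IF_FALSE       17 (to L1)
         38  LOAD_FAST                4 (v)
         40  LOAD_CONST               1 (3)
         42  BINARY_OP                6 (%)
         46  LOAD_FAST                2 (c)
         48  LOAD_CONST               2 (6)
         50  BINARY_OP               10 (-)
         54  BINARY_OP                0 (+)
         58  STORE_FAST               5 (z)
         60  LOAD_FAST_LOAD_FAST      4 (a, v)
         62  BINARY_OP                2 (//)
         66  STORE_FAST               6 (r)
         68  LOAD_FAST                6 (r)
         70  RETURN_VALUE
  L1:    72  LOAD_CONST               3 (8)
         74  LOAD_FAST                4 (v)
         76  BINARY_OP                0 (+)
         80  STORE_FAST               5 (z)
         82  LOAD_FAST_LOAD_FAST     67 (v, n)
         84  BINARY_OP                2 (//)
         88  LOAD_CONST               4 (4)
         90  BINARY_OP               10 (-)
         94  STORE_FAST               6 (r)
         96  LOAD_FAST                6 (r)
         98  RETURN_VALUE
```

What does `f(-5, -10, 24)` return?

LOAD_FAST_LOAD_FAST a,c → push -5,24. Stack: [-5, 24]
BINARY_OP // → -5 // 24 = -1. Stack: [-1]
LOAD_FAST_LOAD_FAST b,b → push -10,-10. Stack: [-1, -10, -10]
BINARY_OP * → -10 * -10 = 100. Stack: [-1, 100]
BINARY_OP // → -1 // 100 = -1. Stack: [-1]
STORE_FAST n → n=-1. Stack: []
LOAD_FAST_LOAD_FAST c,n → push 24,-1. Stack: [24, -1]
BINARY_OP // → 24 // -1 = -24. Stack: [-24]
STORE_FAST v → v=-24. Stack: []
LOAD_FAST_LOAD_FAST c,b → push 24,-10. Stack: [24, -10]
COMPARE_OP bool(<=) → 24 vs -10 = False. Stack: [False]
POP_JUMP_IF_FALSE → pop False; jump. Stack: []
LOAD_CONST → push 8. Stack: [8]
LOAD_FAST v → push -24. Stack: [8, -24]
BINARY_OP + → 8 + -24 = -16. Stack: [-16]
STORE_FAST z → z=-16. Stack: []
LOAD_FAST_LOAD_FAST v,n → push -24,-1. Stack: [-24, -1]
BINARY_OP // → -24 // -1 = 24. Stack: [24]
LOAD_CONST → push 4. Stack: [24, 4]
BINARY_OP - → 24 - 4 = 20. Stack: [20]
STORE_FAST r → r=20. Stack: []
LOAD_FAST r → push 20. Stack: [20]
RETURN_VALUE → return 20.

20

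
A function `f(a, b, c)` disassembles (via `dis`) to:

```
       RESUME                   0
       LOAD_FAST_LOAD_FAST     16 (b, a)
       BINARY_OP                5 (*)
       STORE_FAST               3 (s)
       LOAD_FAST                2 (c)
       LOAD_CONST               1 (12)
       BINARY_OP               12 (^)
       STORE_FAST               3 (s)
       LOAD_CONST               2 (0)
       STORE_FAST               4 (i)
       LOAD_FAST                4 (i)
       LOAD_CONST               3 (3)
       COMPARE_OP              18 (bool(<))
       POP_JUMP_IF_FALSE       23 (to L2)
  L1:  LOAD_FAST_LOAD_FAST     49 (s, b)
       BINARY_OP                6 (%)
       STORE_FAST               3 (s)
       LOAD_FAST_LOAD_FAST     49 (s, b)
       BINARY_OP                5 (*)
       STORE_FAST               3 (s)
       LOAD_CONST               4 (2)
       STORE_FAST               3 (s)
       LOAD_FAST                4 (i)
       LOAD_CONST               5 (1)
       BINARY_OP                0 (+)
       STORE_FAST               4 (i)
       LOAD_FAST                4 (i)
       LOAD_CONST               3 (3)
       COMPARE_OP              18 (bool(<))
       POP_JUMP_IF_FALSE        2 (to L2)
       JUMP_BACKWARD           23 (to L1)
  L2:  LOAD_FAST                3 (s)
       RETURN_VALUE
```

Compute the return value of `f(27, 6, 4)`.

LOAD_FAST_LOAD_FAST b,a → push 6,27. Stack: [6, 27]
BINARY_OP * → 6 * 27 = 162. Stack: [162]
STORE_FAST s → s=162. Stack: []
LOAD_FAST c → push 4. Stack: [4]
LOAD_CONST → push 12. Stack: [4, 12]
BINARY_OP ^ → 4 ^ 12 = 8. Stack: [8]
STORE_FAST s → s=8. Stack: []
LOAD_CONST → push 0. Stack: [0]
STORE_FAST i → i=0. Stack: []
LOAD_FAST i → push 0. Stack: [0]
LOAD_CONST → push 3. Stack: [0, 3]
COMPARE_OP bool(<) → 0 vs 3 = True. Stack: [True]
POP_JUMP_IF_FALSE → pop True; no jump. Stack: []
LOAD_FAST_LOAD_FAST s,b → push 8,6. Stack: [8, 6]
BINARY_OP % → 8 % 6 = 2. Stack: [2]
STORE_FAST s → s=2. Stack: []
LOAD_FAST_LOAD_FAST s,b → push 2,6. Stack: [2, 6]
BINARY_OP * → 2 * 6 = 12. Stack: [12]
STORE_FAST s → s=12. Stack: []
LOAD_CONST → push 2. Stack: [2]
STORE_FAST s → s=2. Stack: []
LOAD_FAST i → push 0. Stack: [0]
LOAD_CONST → push 1. Stack: [0, 1]
BINARY_OP + → 0 + 1 = 1. Stack: [1]
STORE_FAST i → i=1. Stack: []
LOAD_FAST i → push 1. Stack: [1]
LOAD_CONST → push 3. Stack: [1, 3]
COMPARE_OP bool(<) → 1 vs 3 = True. Stack: [True]
POP_JUMP_IF_FALSE → pop True; no jump. Stack: []
LOAD_FAST_LOAD_FAST s,b → push 2,6. Stack: [2, 6]
BINARY_OP % → 2 % 6 = 2. Stack: [2]
STORE_FAST s → s=2. Stack: []
LOAD_FAST_LOAD_FAST s,b → push 2,6. Stack: [2, 6]
BINARY_OP * → 2 * 6 = 12. Stack: [12]
STORE_FAST s → s=12. Stack: []
LOAD_CONST → push 2. Stack: [2]
STORE_FAST s → s=2. Stack: []
LOAD_FAST i → push 1. Stack: [1]
LOAD_CONST → push 1. Stack: [1, 1]
BINARY_OP + → 1 + 1 = 2. Stack: [2]
STORE_FAST i → i=2. Stack: []
LOAD_FAST i → push 2. Stack: [2]
LOAD_CONST → push 3. Stack: [2, 3]
COMPARE_OP bool(<) → 2 vs 3 = True. Stack: [True]
POP_JUMP_IF_FALSE → pop True; no jump. Stack: []
LOAD_FAST_LOAD_FAST s,b → push 2,6. Stack: [2, 6]
BINARY_OP % → 2 % 6 = 2. Stack: [2]
STORE_FAST s → s=2. Stack: []
LOAD_FAST_LOAD_FAST s,b → push 2,6. Stack: [2, 6]
BINARY_OP * → 2 * 6 = 12. Stack: [12]
STORE_FAST s → s=12. Stack: []
LOAD_CONST → push 2. Stack: [2]
STORE_FAST s → s=2. Stack: []
LOAD_FAST i → push 2. Stack: [2]
LOAD_CONST → push 1. Stack: [2, 1]
BINARY_OP + → 2 + 1 = 3. Stack: [3]
STORE_FAST i → i=3. Stack: []
LOAD_FAST i → push 3. Stack: [3]
LOAD_CONST → push 3. Stack: [3, 3]
COMPARE_OP bool(<) → 3 vs 3 = False. Stack: [False]
POP_JUMP_IF_FALSE → pop False; jump. Stack: []
LOAD_FAST s → push 2. Stack: [2]
RETURN_VALUE → return 2.

2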